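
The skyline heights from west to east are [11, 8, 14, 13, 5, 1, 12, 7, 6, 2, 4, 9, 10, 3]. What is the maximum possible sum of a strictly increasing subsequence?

Let S[i] be the best sum of a strictly increasing subsequence ending at i:
i:      1  2  3  4  5  6  7  8  9 10 11 12 13 14
a[i]:  11  8 14 13  5  1 12  7  6  2  4  9 10  3
S:     11  8 25 24  5  1 23 12 11  3  7 21 31  6
Maximum is 31 (e.g. 5 + 7 + 9 + 10).

31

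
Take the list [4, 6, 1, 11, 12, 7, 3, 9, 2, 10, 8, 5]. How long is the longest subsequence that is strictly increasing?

Track the smallest tail for each achievable length (strict):
4 → extends → [4]
6 → extends → [4, 6]
1 → replaces 4 → [1, 6]
11 → extends → [1, 6, 11]
12 → extends → [1, 6, 11, 12]
7 → replaces 11 → [1, 6, 7, 12]
3 → replaces 6 → [1, 3, 7, 12]
9 → replaces 12 → [1, 3, 7, 9]
2 → replaces 3 → [1, 2, 7, 9]
10 → extends → [1, 2, 7, 9, 10]
8 → replaces 9 → [1, 2, 7, 8, 10]
5 → replaces 7 → [1, 2, 5, 8, 10]
Five tails, so the longest strictly increasing subsequence has length 5 (e.g. 4, 6, 7, 9, 10).

5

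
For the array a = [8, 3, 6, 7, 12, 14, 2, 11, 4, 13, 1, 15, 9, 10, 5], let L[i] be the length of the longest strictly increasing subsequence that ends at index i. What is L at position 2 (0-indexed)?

2

dp[i] = 1 + max{dp[j] : j<i, a[j]<a[i]} (or 1 if no such j):
i:      0  1  2  3  4  5  6  7  8  9 10 11 12 13 14
a[i]:   8  3  6  7 12 14  2 11  4 13  1 15  9 10  5
dp:     1  1  2  3  4  5  1  4  2  5  1  6  4  5  3
At index 2 the value is 2.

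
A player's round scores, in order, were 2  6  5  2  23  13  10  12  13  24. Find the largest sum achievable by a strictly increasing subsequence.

67

Let S[i] be the best sum of a strictly increasing subsequence ending at i:
i:      1  2  3  4  5  6  7  8  9 10
a[i]:   2  6  5  2 23 13 10 12 13 24
S:      2  8  7  2 31 21 18 30 43 67
Maximum is 67 (e.g. 2 + 6 + 10 + 12 + 13 + 24).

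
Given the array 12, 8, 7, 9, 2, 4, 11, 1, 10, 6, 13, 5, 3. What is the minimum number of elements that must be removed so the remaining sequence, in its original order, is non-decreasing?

Fewest deletions = n − (longest non-decreasing subsequence).
Patience tails:
12 → extends → [12]
8 → replaces 12 → [8]
7 → replaces 8 → [7]
9 → extends → [7, 9]
2 → replaces 7 → [2, 9]
4 → replaces 9 → [2, 4]
11 → extends → [2, 4, 11]
1 → replaces 2 → [1, 4, 11]
10 → replaces 11 → [1, 4, 10]
6 → replaces 10 → [1, 4, 6]
13 → extends → [1, 4, 6, 13]
5 → replaces 6 → [1, 4, 5, 13]
3 → replaces 4 → [1, 3, 5, 13]
Longest non-decreasing subsequence has length 4, so deletions = 13 − 4 = 9.

9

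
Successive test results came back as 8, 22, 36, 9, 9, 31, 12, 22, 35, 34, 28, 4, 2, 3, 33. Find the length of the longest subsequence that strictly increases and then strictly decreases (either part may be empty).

inc[i] = longest strictly increasing subsequence ending at i; dec[i] = longest strictly decreasing subsequence starting at i:
i:      1  2  3  4  5  6  7  8  9 10 11 12 13 14 15
a[i]:   8 22 36  9  9 31 12 22 35 34 28  4  2  3 33
inc:    1  2  3  2  2  3  3  4  5  5  5  1  1  2  6
dec:    3  4  6  3  3  4  3  3  5  4  3  2  1  1  1
Best peak at i=9 (value 35): inc=5, dec=5, length 5+5−1 = 9.

9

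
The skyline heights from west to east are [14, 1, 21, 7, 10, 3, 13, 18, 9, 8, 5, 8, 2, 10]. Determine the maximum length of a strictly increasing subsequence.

Track the smallest tail for each achievable length (strict):
14 → extends → [14]
1 → replaces 14 → [1]
21 → extends → [1, 21]
7 → replaces 21 → [1, 7]
10 → extends → [1, 7, 10]
3 → replaces 7 → [1, 3, 10]
13 → extends → [1, 3, 10, 13]
18 → extends → [1, 3, 10, 13, 18]
9 → replaces 10 → [1, 3, 9, 13, 18]
8 → replaces 9 → [1, 3, 8, 13, 18]
5 → replaces 8 → [1, 3, 5, 13, 18]
8 → replaces 13 → [1, 3, 5, 8, 18]
2 → replaces 3 → [1, 2, 5, 8, 18]
10 → replaces 18 → [1, 2, 5, 8, 10]
Five tails, so the longest strictly increasing subsequence has length 5 (e.g. 1, 7, 10, 13, 18).

5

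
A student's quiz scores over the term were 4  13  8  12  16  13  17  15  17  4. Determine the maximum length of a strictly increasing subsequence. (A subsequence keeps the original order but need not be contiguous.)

6

Track the smallest tail for each achievable length (strict):
4 → extends → [4]
13 → extends → [4, 13]
8 → replaces 13 → [4, 8]
12 → extends → [4, 8, 12]
16 → extends → [4, 8, 12, 16]
13 → replaces 16 → [4, 8, 12, 13]
17 → extends → [4, 8, 12, 13, 17]
15 → replaces 17 → [4, 8, 12, 13, 15]
17 → extends → [4, 8, 12, 13, 15, 17]
4 → already a tail → [4, 8, 12, 13, 15, 17]
Six tails, so the longest strictly increasing subsequence has length 6 (e.g. 4, 8, 12, 13, 15, 17).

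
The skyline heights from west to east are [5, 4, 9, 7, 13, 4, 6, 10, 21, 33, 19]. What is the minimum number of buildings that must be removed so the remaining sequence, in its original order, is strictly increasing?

Fewest deletions = n − (longest strictly increasing subsequence).
Patience tails:
5 → extends → [5]
4 → replaces 5 → [4]
9 → extends → [4, 9]
7 → replaces 9 → [4, 7]
13 → extends → [4, 7, 13]
4 → already a tail → [4, 7, 13]
6 → replaces 7 → [4, 6, 13]
10 → replaces 13 → [4, 6, 10]
21 → extends → [4, 6, 10, 21]
33 → extends → [4, 6, 10, 21, 33]
19 → replaces 21 → [4, 6, 10, 19, 33]
Longest strictly increasing subsequence has length 5, so deletions = 11 − 5 = 6.

6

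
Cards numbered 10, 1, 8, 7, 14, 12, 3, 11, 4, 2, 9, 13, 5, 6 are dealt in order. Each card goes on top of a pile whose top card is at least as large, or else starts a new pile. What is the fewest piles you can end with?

Place each on the leftmost legal pile:
10 → new pile 1 (tops now [10])
1 → pile 1 (tops now [1])
8 → new pile 2 (tops now [1, 8])
7 → pile 2 (tops now [1, 7])
14 → new pile 3 (tops now [1, 7, 14])
12 → pile 3 (tops now [1, 7, 12])
3 → pile 2 (tops now [1, 3, 12])
11 → pile 3 (tops now [1, 3, 11])
4 → pile 3 (tops now [1, 3, 4])
2 → pile 2 (tops now [1, 2, 4])
9 → new pile 4 (tops now [1, 2, 4, 9])
13 → new pile 5 (tops now [1, 2, 4, 9, 13])
5 → pile 4 (tops now [1, 2, 4, 5, 13])
6 → pile 5 (tops now [1, 2, 4, 5, 6])
Five piles.

5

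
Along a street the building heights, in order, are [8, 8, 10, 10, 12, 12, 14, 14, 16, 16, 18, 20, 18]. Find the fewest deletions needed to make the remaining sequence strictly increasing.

Fewest deletions = n − (longest strictly increasing subsequence).
Patience tails:
8 → extends → [8]
8 → already a tail → [8]
10 → extends → [8, 10]
10 → already a tail → [8, 10]
12 → extends → [8, 10, 12]
12 → already a tail → [8, 10, 12]
14 → extends → [8, 10, 12, 14]
14 → already a tail → [8, 10, 12, 14]
16 → extends → [8, 10, 12, 14, 16]
16 → already a tail → [8, 10, 12, 14, 16]
18 → extends → [8, 10, 12, 14, 16, 18]
20 → extends → [8, 10, 12, 14, 16, 18, 20]
18 → already a tail → [8, 10, 12, 14, 16, 18, 20]
Longest strictly increasing subsequence has length 7, so deletions = 13 − 7 = 6.

6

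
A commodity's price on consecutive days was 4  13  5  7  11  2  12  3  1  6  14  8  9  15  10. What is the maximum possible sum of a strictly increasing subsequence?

68

Let S[i] be the best sum of a strictly increasing subsequence ending at i:
i:      1  2  3  4  5  6  7  8  9 10 11 12 13 14 15
a[i]:   4 13  5  7 11  2 12  3  1  6 14  8  9 15 10
S:      4 17  9 16 27  2 39  5  1 15 53 24 33 68 43
Maximum is 68 (e.g. 4 + 5 + 7 + 11 + 12 + 14 + 15).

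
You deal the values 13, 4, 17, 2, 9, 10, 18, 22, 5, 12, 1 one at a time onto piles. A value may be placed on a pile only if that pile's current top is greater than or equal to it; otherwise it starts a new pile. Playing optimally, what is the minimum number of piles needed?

5

The minimum number of non-increasing subsequences covering a sequence equals the length of its longest strictly increasing subsequence.
LIS length is 5 (e.g. 4, 9, 10, 18, 22), so 5 piles are needed.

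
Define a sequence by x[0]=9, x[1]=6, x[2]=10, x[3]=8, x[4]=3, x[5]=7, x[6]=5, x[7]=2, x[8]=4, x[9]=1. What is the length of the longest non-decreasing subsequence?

Let dp[i] be the length of the longest such subsequence ending at index i:
i:      0  1  2  3  4  5  6  7  8  9
x[i]:   9  6 10  8  3  7  5  2  4  1
dp:     1  1  2  2  1  2  2  1  2  1
Maximum dp value is 2.

2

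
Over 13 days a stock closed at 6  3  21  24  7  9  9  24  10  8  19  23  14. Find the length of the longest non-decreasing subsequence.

Track the smallest tail for each achievable length (allowing ties):
6 → extends → [6]
3 → replaces 6 → [3]
21 → extends → [3, 21]
24 → extends → [3, 21, 24]
7 → replaces 21 → [3, 7, 24]
9 → replaces 24 → [3, 7, 9]
9 → extends → [3, 7, 9, 9]
24 → extends → [3, 7, 9, 9, 24]
10 → replaces 24 → [3, 7, 9, 9, 10]
8 → replaces 9 → [3, 7, 8, 9, 10]
19 → extends → [3, 7, 8, 9, 10, 19]
23 → extends → [3, 7, 8, 9, 10, 19, 23]
14 → replaces 19 → [3, 7, 8, 9, 10, 14, 23]
Seven tails, so the longest non-decreasing subsequence has length 7 (e.g. 6, 7, 9, 9, 10, 19, 23).

7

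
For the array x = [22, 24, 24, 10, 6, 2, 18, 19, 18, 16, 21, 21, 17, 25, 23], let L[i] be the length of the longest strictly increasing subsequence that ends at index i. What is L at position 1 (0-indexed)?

2

dp[i] = 1 + max{dp[j] : j<i, x[j]<x[i]} (or 1 if no such j):
i:      0  1  2  3  4  5  6  7  8  9 10 11 12 13 14
x[i]:  22 24 24 10  6  2 18 19 18 16 21 21 17 25 23
dp:     1  2  2  1  1  1  2  3  2  2  4  4  3  5  5
At index 1 the value is 2.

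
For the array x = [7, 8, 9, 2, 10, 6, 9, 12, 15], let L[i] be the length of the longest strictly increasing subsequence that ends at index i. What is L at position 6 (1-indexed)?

2

dp[i] = 1 + max{dp[j] : j<i, x[j]<x[i]} (or 1 if no such j):
i:      1  2  3  4  5  6  7  8  9
x[i]:   7  8  9  2 10  6  9 12 15
dp:     1  2  3  1  4  2  3  5  6
At index 6 the value is 2.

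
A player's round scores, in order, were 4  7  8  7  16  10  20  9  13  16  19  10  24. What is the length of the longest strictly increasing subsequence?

8

Track the smallest tail for each achievable length (strict):
4 → extends → [4]
7 → extends → [4, 7]
8 → extends → [4, 7, 8]
7 → already a tail → [4, 7, 8]
16 → extends → [4, 7, 8, 16]
10 → replaces 16 → [4, 7, 8, 10]
20 → extends → [4, 7, 8, 10, 20]
9 → replaces 10 → [4, 7, 8, 9, 20]
13 → replaces 20 → [4, 7, 8, 9, 13]
16 → extends → [4, 7, 8, 9, 13, 16]
19 → extends → [4, 7, 8, 9, 13, 16, 19]
10 → replaces 13 → [4, 7, 8, 9, 10, 16, 19]
24 → extends → [4, 7, 8, 9, 10, 16, 19, 24]
Eight tails, so the longest strictly increasing subsequence has length 8 (e.g. 4, 7, 8, 10, 13, 16, 19, 24).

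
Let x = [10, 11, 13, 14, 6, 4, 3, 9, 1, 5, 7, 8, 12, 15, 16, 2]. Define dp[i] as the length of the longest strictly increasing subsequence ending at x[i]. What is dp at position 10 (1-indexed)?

dp[i] = 1 + max{dp[j] : j<i, x[j]<x[i]} (or 1 if no such j):
i:      1  2  3  4  5  6  7  8  9 10 11 12 13 14 15 16
x[i]:  10 11 13 14  6  4  3  9  1  5  7  8 12 15 16  2
dp:     1  2  3  4  1  1  1  2  1  2  3  4  5  6  7  2
At index 10 the value is 2.

2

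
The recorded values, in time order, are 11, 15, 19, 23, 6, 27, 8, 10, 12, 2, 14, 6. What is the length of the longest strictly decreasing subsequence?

Let dp[i] be the longest strictly decreasing subsequence ending at i:
i:      1  2  3  4  5  6  7  8  9 10 11 12
a[i]:  11 15 19 23  6 27  8 10 12  2 14  6
dp:     1  1  1  1  2  1  2  2  2  3  2  3
Maximum is 3.

3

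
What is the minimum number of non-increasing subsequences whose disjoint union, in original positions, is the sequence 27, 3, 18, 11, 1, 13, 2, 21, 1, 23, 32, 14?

6

Place each on the leftmost legal pile:
27 → new pile 1 (tops now [27])
3 → pile 1 (tops now [3])
18 → new pile 2 (tops now [3, 18])
11 → pile 2 (tops now [3, 11])
1 → pile 1 (tops now [1, 11])
13 → new pile 3 (tops now [1, 11, 13])
2 → pile 2 (tops now [1, 2, 13])
21 → new pile 4 (tops now [1, 2, 13, 21])
1 → pile 1 (tops now [1, 2, 13, 21])
23 → new pile 5 (tops now [1, 2, 13, 21, 23])
32 → new pile 6 (tops now [1, 2, 13, 21, 23, 32])
14 → pile 4 (tops now [1, 2, 13, 14, 23, 32])
Six piles.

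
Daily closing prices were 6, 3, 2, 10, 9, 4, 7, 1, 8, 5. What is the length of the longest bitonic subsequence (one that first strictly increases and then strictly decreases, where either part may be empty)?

5

inc[i] = longest strictly increasing subsequence ending at i; dec[i] = longest strictly decreasing subsequence starting at i:
i:      1  2  3  4  5  6  7  8  9 10
a[i]:   6  3  2 10  9  4  7  1  8  5
inc:    1  1  1  2  2  2  3  1  4  3
dec:    4  3  2  4  3  2  2  1  2  1
Best peak at i=4 (value 10): inc=2, dec=4, length 2+4−1 = 5.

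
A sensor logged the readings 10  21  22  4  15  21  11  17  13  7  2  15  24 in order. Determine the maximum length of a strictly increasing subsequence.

Let dp[i] be the length of the longest such subsequence ending at index i:
i:      1  2  3  4  5  6  7  8  9 10 11 12 13
a[i]:  10 21 22  4 15 21 11 17 13  7  2 15 24
dp:     1  2  3  1  2  3  2  3  3  2  1  4  5
Maximum dp value is 5.

5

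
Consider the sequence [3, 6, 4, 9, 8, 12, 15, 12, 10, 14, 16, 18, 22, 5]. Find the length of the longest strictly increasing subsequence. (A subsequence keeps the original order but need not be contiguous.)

Let dp[i] be the length of the longest such subsequence ending at index i:
i:      1  2  3  4  5  6  7  8  9 10 11 12 13 14
a[i]:   3  6  4  9  8 12 15 12 10 14 16 18 22  5
dp:     1  2  2  3  3  4  5  4  4  5  6  7  8  3
Maximum dp value is 8.

8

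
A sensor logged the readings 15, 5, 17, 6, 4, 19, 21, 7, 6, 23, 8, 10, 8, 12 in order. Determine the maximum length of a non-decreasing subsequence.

6

Track the smallest tail for each achievable length (allowing ties):
15 → extends → [15]
5 → replaces 15 → [5]
17 → extends → [5, 17]
6 → replaces 17 → [5, 6]
4 → replaces 5 → [4, 6]
19 → extends → [4, 6, 19]
21 → extends → [4, 6, 19, 21]
7 → replaces 19 → [4, 6, 7, 21]
6 → replaces 7 → [4, 6, 6, 21]
23 → extends → [4, 6, 6, 21, 23]
8 → replaces 21 → [4, 6, 6, 8, 23]
10 → replaces 23 → [4, 6, 6, 8, 10]
8 → replaces 10 → [4, 6, 6, 8, 8]
12 → extends → [4, 6, 6, 8, 8, 12]
Six tails, so the longest non-decreasing subsequence has length 6 (e.g. 5, 6, 7, 8, 10, 12).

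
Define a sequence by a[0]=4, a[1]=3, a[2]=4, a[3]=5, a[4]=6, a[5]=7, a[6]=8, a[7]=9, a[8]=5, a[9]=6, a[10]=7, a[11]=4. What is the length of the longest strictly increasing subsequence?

Track the smallest tail for each achievable length (strict):
4 → extends → [4]
3 → replaces 4 → [3]
4 → extends → [3, 4]
5 → extends → [3, 4, 5]
6 → extends → [3, 4, 5, 6]
7 → extends → [3, 4, 5, 6, 7]
8 → extends → [3, 4, 5, 6, 7, 8]
9 → extends → [3, 4, 5, 6, 7, 8, 9]
5 → already a tail → [3, 4, 5, 6, 7, 8, 9]
6 → already a tail → [3, 4, 5, 6, 7, 8, 9]
7 → already a tail → [3, 4, 5, 6, 7, 8, 9]
4 → already a tail → [3, 4, 5, 6, 7, 8, 9]
Seven tails, so the longest strictly increasing subsequence has length 7 (e.g. 3, 4, 5, 6, 7, 8, 9).

7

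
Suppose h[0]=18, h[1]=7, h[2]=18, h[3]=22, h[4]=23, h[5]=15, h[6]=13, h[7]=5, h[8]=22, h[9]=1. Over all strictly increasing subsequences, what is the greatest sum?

Let S[i] be the best sum of a strictly increasing subsequence ending at i:
i:      0  1  2  3  4  5  6  7  8  9
h[i]:  18  7 18 22 23 15 13  5 22  1
S:     18  7 25 47 70 22 20  5 47  1
Maximum is 70 (e.g. 7 + 18 + 22 + 23).

70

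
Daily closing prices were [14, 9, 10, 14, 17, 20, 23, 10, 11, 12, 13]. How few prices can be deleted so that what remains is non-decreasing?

Fewest deletions = n − (longest non-decreasing subsequence).
Patience tails:
14 → extends → [14]
9 → replaces 14 → [9]
10 → extends → [9, 10]
14 → extends → [9, 10, 14]
17 → extends → [9, 10, 14, 17]
20 → extends → [9, 10, 14, 17, 20]
23 → extends → [9, 10, 14, 17, 20, 23]
10 → replaces 14 → [9, 10, 10, 17, 20, 23]
11 → replaces 17 → [9, 10, 10, 11, 20, 23]
12 → replaces 20 → [9, 10, 10, 11, 12, 23]
13 → replaces 23 → [9, 10, 10, 11, 12, 13]
Longest non-decreasing subsequence has length 6, so deletions = 11 − 6 = 5.

5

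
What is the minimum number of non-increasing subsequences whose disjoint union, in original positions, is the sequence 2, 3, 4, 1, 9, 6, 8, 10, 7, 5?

6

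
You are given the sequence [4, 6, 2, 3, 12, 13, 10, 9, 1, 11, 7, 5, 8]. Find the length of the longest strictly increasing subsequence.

4

Track the smallest tail for each achievable length (strict):
4 → extends → [4]
6 → extends → [4, 6]
2 → replaces 4 → [2, 6]
3 → replaces 6 → [2, 3]
12 → extends → [2, 3, 12]
13 → extends → [2, 3, 12, 13]
10 → replaces 12 → [2, 3, 10, 13]
9 → replaces 10 → [2, 3, 9, 13]
1 → replaces 2 → [1, 3, 9, 13]
11 → replaces 13 → [1, 3, 9, 11]
7 → replaces 9 → [1, 3, 7, 11]
5 → replaces 7 → [1, 3, 5, 11]
8 → replaces 11 → [1, 3, 5, 8]
Four tails, so the longest strictly increasing subsequence has length 4 (e.g. 4, 6, 12, 13).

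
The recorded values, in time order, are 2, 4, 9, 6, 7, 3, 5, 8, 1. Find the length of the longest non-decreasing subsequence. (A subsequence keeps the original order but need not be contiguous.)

5

Let dp[i] be the length of the longest such subsequence ending at index i:
i:     1 2 3 4 5 6 7 8 9
a[i]:  2 4 9 6 7 3 5 8 1
dp:    1 2 3 3 4 2 3 5 1
Maximum dp value is 5.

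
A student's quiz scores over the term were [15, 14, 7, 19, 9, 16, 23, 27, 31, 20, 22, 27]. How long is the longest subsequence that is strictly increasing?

Let dp[i] be the length of the longest such subsequence ending at index i:
i:      1  2  3  4  5  6  7  8  9 10 11 12
a[i]:  15 14  7 19  9 16 23 27 31 20 22 27
dp:     1  1  1  2  2  3  4  5  6  4  5  6
Maximum dp value is 6.

6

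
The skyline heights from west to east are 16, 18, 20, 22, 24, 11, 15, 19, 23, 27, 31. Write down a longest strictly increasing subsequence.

Patience tails give the LIS length; then backtrack through the dp parents:
16 → extends → [16]
18 → extends → [16, 18]
20 → extends → [16, 18, 20]
22 → extends → [16, 18, 20, 22]
24 → extends → [16, 18, 20, 22, 24]
11 → replaces 16 → [11, 18, 20, 22, 24]
15 → replaces 18 → [11, 15, 20, 22, 24]
19 → replaces 20 → [11, 15, 19, 22, 24]
23 → replaces 24 → [11, 15, 19, 22, 23]
27 → extends → [11, 15, 19, 22, 23, 27]
31 → extends → [11, 15, 19, 22, 23, 27, 31]
Length 7; one witness is 16, 18, 20, 22, 24, 27, 31.

16, 18, 20, 22, 24, 27, 31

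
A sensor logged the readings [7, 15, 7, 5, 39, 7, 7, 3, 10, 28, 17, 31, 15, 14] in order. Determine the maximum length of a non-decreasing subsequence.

Let dp[i] be the length of the longest such subsequence ending at index i:
i:      1  2  3  4  5  6  7  8  9 10 11 12 13 14
a[i]:   7 15  7  5 39  7  7  3 10 28 17 31 15 14
dp:     1  2  2  1  3  3  4  1  5  6  6  7  6  6
Maximum dp value is 7.

7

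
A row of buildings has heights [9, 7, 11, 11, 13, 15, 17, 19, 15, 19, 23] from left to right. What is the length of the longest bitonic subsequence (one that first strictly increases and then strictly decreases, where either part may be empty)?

inc[i] = longest strictly increasing subsequence ending at i; dec[i] = longest strictly decreasing subsequence starting at i:
i:      1  2  3  4  5  6  7  8  9 10 11
a[i]:   9  7 11 11 13 15 17 19 15 19 23
inc:    1  1  2  2  3  4  5  6  4  6  7
dec:    2  1  1  1  1  1  2  2  1  1  1
Best peak at i=8 (value 19): inc=6, dec=2, length 6+2−1 = 7.

7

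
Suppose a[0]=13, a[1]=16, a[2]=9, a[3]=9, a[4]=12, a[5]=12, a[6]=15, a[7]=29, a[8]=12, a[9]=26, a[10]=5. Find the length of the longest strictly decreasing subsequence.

Let dp[i] be the longest strictly decreasing subsequence ending at i:
i:      0  1  2  3  4  5  6  7  8  9 10
a[i]:  13 16  9  9 12 12 15 29 12 26  5
dp:     1  1  2  2  2  2  2  1  3  2  4
Maximum is 4.

4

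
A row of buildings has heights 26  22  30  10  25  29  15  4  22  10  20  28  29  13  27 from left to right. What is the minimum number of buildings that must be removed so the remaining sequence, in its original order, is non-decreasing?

Fewest deletions = n − (longest non-decreasing subsequence).
Patience tails:
26 → extends → [26]
22 → replaces 26 → [22]
30 → extends → [22, 30]
10 → replaces 22 → [10, 30]
25 → replaces 30 → [10, 25]
29 → extends → [10, 25, 29]
15 → replaces 25 → [10, 15, 29]
4 → replaces 10 → [4, 15, 29]
22 → replaces 29 → [4, 15, 22]
10 → replaces 15 → [4, 10, 22]
20 → replaces 22 → [4, 10, 20]
28 → extends → [4, 10, 20, 28]
29 → extends → [4, 10, 20, 28, 29]
13 → replaces 20 → [4, 10, 13, 28, 29]
27 → replaces 28 → [4, 10, 13, 27, 29]
Longest non-decreasing subsequence has length 5, so deletions = 15 − 5 = 10.

10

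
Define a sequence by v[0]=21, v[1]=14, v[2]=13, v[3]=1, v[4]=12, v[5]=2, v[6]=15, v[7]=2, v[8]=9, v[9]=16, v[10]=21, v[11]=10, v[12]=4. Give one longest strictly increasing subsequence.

Patience tails give the LIS length; then backtrack through the dp parents:
21 → extends → [21]
14 → replaces 21 → [14]
13 → replaces 14 → [13]
1 → replaces 13 → [1]
12 → extends → [1, 12]
2 → replaces 12 → [1, 2]
15 → extends → [1, 2, 15]
2 → already a tail → [1, 2, 15]
9 → replaces 15 → [1, 2, 9]
16 → extends → [1, 2, 9, 16]
21 → extends → [1, 2, 9, 16, 21]
10 → replaces 16 → [1, 2, 9, 10, 21]
4 → replaces 9 → [1, 2, 4, 10, 21]
Length 5; one witness is 1, 12, 15, 16, 21.

1, 12, 15, 16, 21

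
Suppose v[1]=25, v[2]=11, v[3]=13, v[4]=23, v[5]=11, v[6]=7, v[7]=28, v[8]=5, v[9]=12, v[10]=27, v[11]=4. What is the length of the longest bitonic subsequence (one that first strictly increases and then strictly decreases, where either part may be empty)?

inc[i] = longest strictly increasing subsequence ending at i; dec[i] = longest strictly decreasing subsequence starting at i:
i:      1  2  3  4  5  6  7  8  9 10 11
v[i]:  25 11 13 23 11  7 28  5 12 27  4
inc:    1  1  2  3  1  1  4  1  2  4  1
dec:    6  4  5  5  4  3  3  2  2  2  1
Best peak at i=4 (value 23): inc=3, dec=5, length 3+5−1 = 7.

7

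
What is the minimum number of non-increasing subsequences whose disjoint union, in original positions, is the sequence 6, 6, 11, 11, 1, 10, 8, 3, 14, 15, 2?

4

Place each on the leftmost legal pile:
6 → new pile 1 (tops now [6])
6 → pile 1 (tops now [6])
11 → new pile 2 (tops now [6, 11])
11 → pile 2 (tops now [6, 11])
1 → pile 1 (tops now [1, 11])
10 → pile 2 (tops now [1, 10])
8 → pile 2 (tops now [1, 8])
3 → pile 2 (tops now [1, 3])
14 → new pile 3 (tops now [1, 3, 14])
15 → new pile 4 (tops now [1, 3, 14, 15])
2 → pile 2 (tops now [1, 2, 14, 15])
Four piles.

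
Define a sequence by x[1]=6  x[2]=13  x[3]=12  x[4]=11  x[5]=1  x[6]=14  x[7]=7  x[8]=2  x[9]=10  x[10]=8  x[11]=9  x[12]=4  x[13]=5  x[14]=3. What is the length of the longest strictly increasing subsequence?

4

Track the smallest tail for each achievable length (strict):
6 → extends → [6]
13 → extends → [6, 13]
12 → replaces 13 → [6, 12]
11 → replaces 12 → [6, 11]
1 → replaces 6 → [1, 11]
14 → extends → [1, 11, 14]
7 → replaces 11 → [1, 7, 14]
2 → replaces 7 → [1, 2, 14]
10 → replaces 14 → [1, 2, 10]
8 → replaces 10 → [1, 2, 8]
9 → extends → [1, 2, 8, 9]
4 → replaces 8 → [1, 2, 4, 9]
5 → replaces 9 → [1, 2, 4, 5]
3 → replaces 4 → [1, 2, 3, 5]
Four tails, so the longest strictly increasing subsequence has length 4 (e.g. 6, 7, 8, 9).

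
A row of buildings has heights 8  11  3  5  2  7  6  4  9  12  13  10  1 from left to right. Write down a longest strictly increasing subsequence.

Patience tails give the LIS length; then backtrack through the dp parents:
8 → extends → [8]
11 → extends → [8, 11]
3 → replaces 8 → [3, 11]
5 → replaces 11 → [3, 5]
2 → replaces 3 → [2, 5]
7 → extends → [2, 5, 7]
6 → replaces 7 → [2, 5, 6]
4 → replaces 5 → [2, 4, 6]
9 → extends → [2, 4, 6, 9]
12 → extends → [2, 4, 6, 9, 12]
13 → extends → [2, 4, 6, 9, 12, 13]
10 → replaces 12 → [2, 4, 6, 9, 10, 13]
1 → replaces 2 → [1, 4, 6, 9, 10, 13]
Length 6; one witness is 3, 5, 7, 9, 12, 13.

3, 5, 7, 9, 12, 13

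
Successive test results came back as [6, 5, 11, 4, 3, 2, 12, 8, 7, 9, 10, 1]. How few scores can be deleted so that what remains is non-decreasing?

8

Fewest deletions = n − (longest non-decreasing subsequence).
i:      1  2  3  4  5  6  7  8  9 10 11 12
a[i]:   6  5 11  4  3  2 12  8  7  9 10  1
dp:     1  1  2  1  1  1  3  2  2  3  4  1
max dp = 4, so deletions = 12 − 4 = 8.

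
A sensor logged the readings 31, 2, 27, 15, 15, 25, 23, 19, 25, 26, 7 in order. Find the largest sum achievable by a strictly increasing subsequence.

Let S[i] be the best sum of a strictly increasing subsequence ending at i:
i:      1  2  3  4  5  6  7  8  9 10 11
a[i]:  31  2 27 15 15 25 23 19 25 26  7
S:     31  2 29 17 17 42 40 36 65 91  9
Maximum is 91 (e.g. 2 + 15 + 23 + 25 + 26).

91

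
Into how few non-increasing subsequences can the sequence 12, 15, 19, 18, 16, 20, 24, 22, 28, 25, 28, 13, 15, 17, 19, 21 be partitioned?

7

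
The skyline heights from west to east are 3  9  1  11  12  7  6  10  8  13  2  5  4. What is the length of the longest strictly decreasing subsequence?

5

Let dp[i] be the longest strictly decreasing subsequence ending at i:
i:      1  2  3  4  5  6  7  8  9 10 11 12 13
a[i]:   3  9  1 11 12  7  6 10  8 13  2  5  4
dp:     1  1  2  1  1  2  3  2  3  1  4  4  5
Maximum is 5.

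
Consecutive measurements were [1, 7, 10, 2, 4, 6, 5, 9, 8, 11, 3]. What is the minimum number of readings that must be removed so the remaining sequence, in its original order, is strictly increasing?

5

Fewest deletions = n − (longest strictly increasing subsequence).
Patience tails:
1 → extends → [1]
7 → extends → [1, 7]
10 → extends → [1, 7, 10]
2 → replaces 7 → [1, 2, 10]
4 → replaces 10 → [1, 2, 4]
6 → extends → [1, 2, 4, 6]
5 → replaces 6 → [1, 2, 4, 5]
9 → extends → [1, 2, 4, 5, 9]
8 → replaces 9 → [1, 2, 4, 5, 8]
11 → extends → [1, 2, 4, 5, 8, 11]
3 → replaces 4 → [1, 2, 3, 5, 8, 11]
Longest strictly increasing subsequence has length 6, so deletions = 11 − 6 = 5.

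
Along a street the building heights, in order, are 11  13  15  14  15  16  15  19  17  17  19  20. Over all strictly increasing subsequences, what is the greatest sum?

125

Let S[i] be the best sum of a strictly increasing subsequence ending at i:
i:       1   2   3   4   5   6   7   8   9  10  11  12
a[i]:   11  13  15  14  15  16  15  19  17  17  19  20
S:      11  24  39  38  53  69  53  88  86  86 105 125
Maximum is 125 (e.g. 11 + 13 + 14 + 15 + 16 + 17 + 19 + 20).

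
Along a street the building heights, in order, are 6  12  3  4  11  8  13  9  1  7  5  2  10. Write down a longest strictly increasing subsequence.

3, 4, 8, 9, 10

Patience tails give the LIS length; then backtrack through the dp parents:
6 → extends → [6]
12 → extends → [6, 12]
3 → replaces 6 → [3, 12]
4 → replaces 12 → [3, 4]
11 → extends → [3, 4, 11]
8 → replaces 11 → [3, 4, 8]
13 → extends → [3, 4, 8, 13]
9 → replaces 13 → [3, 4, 8, 9]
1 → replaces 3 → [1, 4, 8, 9]
7 → replaces 8 → [1, 4, 7, 9]
5 → replaces 7 → [1, 4, 5, 9]
2 → replaces 4 → [1, 2, 5, 9]
10 → extends → [1, 2, 5, 9, 10]
Length 5; one witness is 3, 4, 8, 9, 10.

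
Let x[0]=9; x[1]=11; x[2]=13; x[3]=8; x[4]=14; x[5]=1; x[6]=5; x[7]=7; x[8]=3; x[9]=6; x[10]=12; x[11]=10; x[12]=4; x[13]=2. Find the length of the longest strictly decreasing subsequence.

Negate each value so 'decreasing' becomes 'increasing', then run patience tails on the negated sequence:
-9 → extends → [-9]
-11 → replaces -9 → [-11]
-13 → replaces -11 → [-13]
-8 → extends → [-13, -8]
-14 → replaces -13 → [-14, -8]
-1 → extends → [-14, -8, -1]
-5 → replaces -1 → [-14, -8, -5]
-7 → replaces -5 → [-14, -8, -7]
-3 → extends → [-14, -8, -7, -3]
-6 → replaces -3 → [-14, -8, -7, -6]
-12 → replaces -8 → [-14, -12, -7, -6]
-10 → replaces -7 → [-14, -12, -10, -6]
-4 → extends → [-14, -12, -10, -6, -4]
-2 → extends → [-14, -12, -10, -6, -4, -2]
Six tails, so the longest strictly decreasing subsequence of the original has length 6.

6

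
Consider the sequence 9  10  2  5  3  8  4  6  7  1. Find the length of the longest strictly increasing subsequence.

Track the smallest tail for each achievable length (strict):
9 → extends → [9]
10 → extends → [9, 10]
2 → replaces 9 → [2, 10]
5 → replaces 10 → [2, 5]
3 → replaces 5 → [2, 3]
8 → extends → [2, 3, 8]
4 → replaces 8 → [2, 3, 4]
6 → extends → [2, 3, 4, 6]
7 → extends → [2, 3, 4, 6, 7]
1 → replaces 2 → [1, 3, 4, 6, 7]
Five tails, so the longest strictly increasing subsequence has length 5 (e.g. 2, 3, 4, 6, 7).

5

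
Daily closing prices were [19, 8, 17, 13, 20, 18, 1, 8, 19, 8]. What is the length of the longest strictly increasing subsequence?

Track the smallest tail for each achievable length (strict):
19 → extends → [19]
8 → replaces 19 → [8]
17 → extends → [8, 17]
13 → replaces 17 → [8, 13]
20 → extends → [8, 13, 20]
18 → replaces 20 → [8, 13, 18]
1 → replaces 8 → [1, 13, 18]
8 → replaces 13 → [1, 8, 18]
19 → extends → [1, 8, 18, 19]
8 → already a tail → [1, 8, 18, 19]
Four tails, so the longest strictly increasing subsequence has length 4 (e.g. 8, 17, 18, 19).

4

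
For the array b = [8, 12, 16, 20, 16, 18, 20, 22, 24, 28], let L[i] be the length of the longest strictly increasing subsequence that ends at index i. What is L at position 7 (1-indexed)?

dp[i] = 1 + max{dp[j] : j<i, b[j]<b[i]} (or 1 if no such j):
i:      1  2  3  4  5  6  7  8  9 10
b[i]:   8 12 16 20 16 18 20 22 24 28
dp:     1  2  3  4  3  4  5  6  7  8
At index 7 the value is 5.

5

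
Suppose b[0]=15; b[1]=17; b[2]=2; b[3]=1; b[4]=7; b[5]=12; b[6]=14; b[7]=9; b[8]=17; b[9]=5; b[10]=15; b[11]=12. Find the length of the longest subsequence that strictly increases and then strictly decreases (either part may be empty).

inc[i] = longest strictly increasing subsequence ending at i; dec[i] = longest strictly decreasing subsequence starting at i:
i:      0  1  2  3  4  5  6  7  8  9 10 11
b[i]:  15 17  2  1  7 12 14  9 17  5 15 12
inc:    1  2  1  1  2  3  4  3  5  2  5  4
dec:    4  4  2  1  2  3  3  2  3  1  2  1
Best peak at i=8 (value 17): inc=5, dec=3, length 5+3−1 = 7.

7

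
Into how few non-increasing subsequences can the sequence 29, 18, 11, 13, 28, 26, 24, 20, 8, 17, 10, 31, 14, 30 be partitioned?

4

Place each on the leftmost legal pile:
29 → new pile 1 (tops now [29])
18 → pile 1 (tops now [18])
11 → pile 1 (tops now [11])
13 → new pile 2 (tops now [11, 13])
28 → new pile 3 (tops now [11, 13, 28])
26 → pile 3 (tops now [11, 13, 26])
24 → pile 3 (tops now [11, 13, 24])
20 → pile 3 (tops now [11, 13, 20])
8 → pile 1 (tops now [8, 13, 20])
17 → pile 3 (tops now [8, 13, 17])
10 → pile 2 (tops now [8, 10, 17])
31 → new pile 4 (tops now [8, 10, 17, 31])
14 → pile 3 (tops now [8, 10, 14, 31])
30 → pile 4 (tops now [8, 10, 14, 30])
Four piles.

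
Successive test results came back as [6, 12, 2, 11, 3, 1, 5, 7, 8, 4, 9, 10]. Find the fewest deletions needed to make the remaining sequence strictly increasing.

5

Fewest deletions = n − (longest strictly increasing subsequence).
i:      1  2  3  4  5  6  7  8  9 10 11 12
a[i]:   6 12  2 11  3  1  5  7  8  4  9 10
dp:     1  2  1  2  2  1  3  4  5  3  6  7
max dp = 7, so deletions = 12 − 7 = 5.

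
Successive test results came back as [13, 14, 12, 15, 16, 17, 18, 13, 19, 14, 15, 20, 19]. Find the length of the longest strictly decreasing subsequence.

2

Negate each value so 'decreasing' becomes 'increasing', then run patience tails on the negated sequence:
-13 → extends → [-13]
-14 → replaces -13 → [-14]
-12 → extends → [-14, -12]
-15 → replaces -14 → [-15, -12]
-16 → replaces -15 → [-16, -12]
-17 → replaces -16 → [-17, -12]
-18 → replaces -17 → [-18, -12]
-13 → replaces -12 → [-18, -13]
-19 → replaces -18 → [-19, -13]
-14 → replaces -13 → [-19, -14]
-15 → replaces -14 → [-19, -15]
-20 → replaces -19 → [-20, -15]
-19 → replaces -15 → [-20, -19]
Two tails, so the longest strictly decreasing subsequence of the original has length 2.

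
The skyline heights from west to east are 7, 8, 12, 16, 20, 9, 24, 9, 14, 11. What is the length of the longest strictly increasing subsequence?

6

Let dp[i] be the length of the longest such subsequence ending at index i:
i:      1  2  3  4  5  6  7  8  9 10
a[i]:   7  8 12 16 20  9 24  9 14 11
dp:     1  2  3  4  5  3  6  3  4  4
Maximum dp value is 6.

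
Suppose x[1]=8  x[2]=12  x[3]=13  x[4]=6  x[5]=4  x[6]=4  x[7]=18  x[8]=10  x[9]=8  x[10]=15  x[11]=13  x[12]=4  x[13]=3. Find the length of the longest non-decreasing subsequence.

Track the smallest tail for each achievable length (allowing ties):
8 → extends → [8]
12 → extends → [8, 12]
13 → extends → [8, 12, 13]
6 → replaces 8 → [6, 12, 13]
4 → replaces 6 → [4, 12, 13]
4 → replaces 12 → [4, 4, 13]
18 → extends → [4, 4, 13, 18]
10 → replaces 13 → [4, 4, 10, 18]
8 → replaces 10 → [4, 4, 8, 18]
15 → replaces 18 → [4, 4, 8, 15]
13 → replaces 15 → [4, 4, 8, 13]
4 → replaces 8 → [4, 4, 4, 13]
3 → replaces 4 → [3, 4, 4, 13]
Four tails, so the longest non-decreasing subsequence has length 4 (e.g. 8, 12, 13, 18).

4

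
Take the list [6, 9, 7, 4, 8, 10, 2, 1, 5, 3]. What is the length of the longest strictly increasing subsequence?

Track the smallest tail for each achievable length (strict):
6 → extends → [6]
9 → extends → [6, 9]
7 → replaces 9 → [6, 7]
4 → replaces 6 → [4, 7]
8 → extends → [4, 7, 8]
10 → extends → [4, 7, 8, 10]
2 → replaces 4 → [2, 7, 8, 10]
1 → replaces 2 → [1, 7, 8, 10]
5 → replaces 7 → [1, 5, 8, 10]
3 → replaces 5 → [1, 3, 8, 10]
Four tails, so the longest strictly increasing subsequence has length 4 (e.g. 6, 7, 8, 10).

4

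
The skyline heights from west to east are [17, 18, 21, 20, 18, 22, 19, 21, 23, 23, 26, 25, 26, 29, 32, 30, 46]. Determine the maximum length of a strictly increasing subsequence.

Track the smallest tail for each achievable length (strict):
17 → extends → [17]
18 → extends → [17, 18]
21 → extends → [17, 18, 21]
20 → replaces 21 → [17, 18, 20]
18 → already a tail → [17, 18, 20]
22 → extends → [17, 18, 20, 22]
19 → replaces 20 → [17, 18, 19, 22]
21 → replaces 22 → [17, 18, 19, 21]
23 → extends → [17, 18, 19, 21, 23]
23 → already a tail → [17, 18, 19, 21, 23]
26 → extends → [17, 18, 19, 21, 23, 26]
25 → replaces 26 → [17, 18, 19, 21, 23, 25]
26 → extends → [17, 18, 19, 21, 23, 25, 26]
29 → extends → [17, 18, 19, 21, 23, 25, 26, 29]
32 → extends → [17, 18, 19, 21, 23, 25, 26, 29, 32]
30 → replaces 32 → [17, 18, 19, 21, 23, 25, 26, 29, 30]
46 → extends → [17, 18, 19, 21, 23, 25, 26, 29, 30, 46]
Ten tails, so the longest strictly increasing subsequence has length 10 (e.g. 17, 18, 21, 22, 23, 25, 26, 29, 32, 46).

10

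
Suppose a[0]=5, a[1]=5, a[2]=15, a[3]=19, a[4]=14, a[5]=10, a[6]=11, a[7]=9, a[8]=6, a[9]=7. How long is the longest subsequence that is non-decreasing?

4

Track the smallest tail for each achievable length (allowing ties):
5 → extends → [5]
5 → extends → [5, 5]
15 → extends → [5, 5, 15]
19 → extends → [5, 5, 15, 19]
14 → replaces 15 → [5, 5, 14, 19]
10 → replaces 14 → [5, 5, 10, 19]
11 → replaces 19 → [5, 5, 10, 11]
9 → replaces 10 → [5, 5, 9, 11]
6 → replaces 9 → [5, 5, 6, 11]
7 → replaces 11 → [5, 5, 6, 7]
Four tails, so the longest non-decreasing subsequence has length 4 (e.g. 5, 5, 15, 19).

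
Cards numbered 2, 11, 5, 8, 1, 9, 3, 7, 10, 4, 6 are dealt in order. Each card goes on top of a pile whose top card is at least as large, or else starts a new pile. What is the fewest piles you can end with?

Place each on the leftmost legal pile:
2 → new pile 1 (tops now [2])
11 → new pile 2 (tops now [2, 11])
5 → pile 2 (tops now [2, 5])
8 → new pile 3 (tops now [2, 5, 8])
1 → pile 1 (tops now [1, 5, 8])
9 → new pile 4 (tops now [1, 5, 8, 9])
3 → pile 2 (tops now [1, 3, 8, 9])
7 → pile 3 (tops now [1, 3, 7, 9])
10 → new pile 5 (tops now [1, 3, 7, 9, 10])
4 → pile 3 (tops now [1, 3, 4, 9, 10])
6 → pile 4 (tops now [1, 3, 4, 6, 10])
Five piles.

5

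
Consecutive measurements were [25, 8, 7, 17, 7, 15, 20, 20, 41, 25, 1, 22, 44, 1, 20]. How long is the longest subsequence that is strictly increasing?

5

Track the smallest tail for each achievable length (strict):
25 → extends → [25]
8 → replaces 25 → [8]
7 → replaces 8 → [7]
17 → extends → [7, 17]
7 → already a tail → [7, 17]
15 → replaces 17 → [7, 15]
20 → extends → [7, 15, 20]
20 → already a tail → [7, 15, 20]
41 → extends → [7, 15, 20, 41]
25 → replaces 41 → [7, 15, 20, 25]
1 → replaces 7 → [1, 15, 20, 25]
22 → replaces 25 → [1, 15, 20, 22]
44 → extends → [1, 15, 20, 22, 44]
1 → already a tail → [1, 15, 20, 22, 44]
20 → already a tail → [1, 15, 20, 22, 44]
Five tails, so the longest strictly increasing subsequence has length 5 (e.g. 8, 17, 20, 41, 44).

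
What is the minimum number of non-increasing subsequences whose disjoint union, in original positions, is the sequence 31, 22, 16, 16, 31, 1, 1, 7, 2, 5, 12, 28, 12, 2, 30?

6

Place each on the leftmost legal pile:
31 → new pile 1 (tops now [31])
22 → pile 1 (tops now [22])
16 → pile 1 (tops now [16])
16 → pile 1 (tops now [16])
31 → new pile 2 (tops now [16, 31])
1 → pile 1 (tops now [1, 31])
1 → pile 1 (tops now [1, 31])
7 → pile 2 (tops now [1, 7])
2 → pile 2 (tops now [1, 2])
5 → new pile 3 (tops now [1, 2, 5])
12 → new pile 4 (tops now [1, 2, 5, 12])
28 → new pile 5 (tops now [1, 2, 5, 12, 28])
12 → pile 4 (tops now [1, 2, 5, 12, 28])
2 → pile 2 (tops now [1, 2, 5, 12, 28])
30 → new pile 6 (tops now [1, 2, 5, 12, 28, 30])
Six piles.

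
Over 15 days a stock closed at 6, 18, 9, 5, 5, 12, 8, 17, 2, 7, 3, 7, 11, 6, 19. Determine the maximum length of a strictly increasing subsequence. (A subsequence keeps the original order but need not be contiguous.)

5

Let dp[i] be the length of the longest such subsequence ending at index i:
i:      1  2  3  4  5  6  7  8  9 10 11 12 13 14 15
a[i]:   6 18  9  5  5 12  8 17  2  7  3  7 11  6 19
dp:     1  2  2  1  1  3  2  4  1  2  2  3  4  3  5
Maximum dp value is 5.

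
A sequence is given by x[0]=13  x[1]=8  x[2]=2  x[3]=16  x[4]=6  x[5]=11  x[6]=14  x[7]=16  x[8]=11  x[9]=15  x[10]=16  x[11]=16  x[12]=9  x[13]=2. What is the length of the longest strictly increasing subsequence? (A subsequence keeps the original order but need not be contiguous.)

6

Let dp[i] be the length of the longest such subsequence ending at index i:
i:      0  1  2  3  4  5  6  7  8  9 10 11 12 13
x[i]:  13  8  2 16  6 11 14 16 11 15 16 16  9  2
dp:     1  1  1  2  2  3  4  5  3  5  6  6  3  1
Maximum dp value is 6.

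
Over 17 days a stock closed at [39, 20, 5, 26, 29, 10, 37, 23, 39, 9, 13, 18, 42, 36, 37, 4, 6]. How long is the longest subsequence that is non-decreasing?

6

Let dp[i] be the length of the longest such subsequence ending at index i:
i:      1  2  3  4  5  6  7  8  9 10 11 12 13 14 15 16 17
a[i]:  39 20  5 26 29 10 37 23 39  9 13 18 42 36 37  4  6
dp:     1  1  1  2  3  2  4  3  5  2  3  4  6  5  6  1  2
Maximum dp value is 6.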